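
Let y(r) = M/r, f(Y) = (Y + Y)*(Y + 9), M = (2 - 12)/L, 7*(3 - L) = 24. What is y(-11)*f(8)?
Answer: -19040/33 ≈ -576.97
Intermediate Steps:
L = -3/7 (L = 3 - ⅐*24 = 3 - 24/7 = -3/7 ≈ -0.42857)
M = 70/3 (M = (2 - 12)/(-3/7) = -10*(-7/3) = 70/3 ≈ 23.333)
f(Y) = 2*Y*(9 + Y) (f(Y) = (2*Y)*(9 + Y) = 2*Y*(9 + Y))
y(r) = 70/(3*r)
y(-11)*f(8) = ((70/3)/(-11))*(2*8*(9 + 8)) = ((70/3)*(-1/11))*(2*8*17) = -70/33*272 = -19040/33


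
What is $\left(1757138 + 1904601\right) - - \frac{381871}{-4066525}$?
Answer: $\frac{14890552805104}{4066525} \approx 3.6617 \cdot 10^{6}$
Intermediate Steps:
$\left(1757138 + 1904601\right) - - \frac{381871}{-4066525} = 3661739 - \left(-381871\right) \left(- \frac{1}{4066525}\right) = 3661739 - \frac{381871}{4066525} = \frac{14890552805104}{4066525}$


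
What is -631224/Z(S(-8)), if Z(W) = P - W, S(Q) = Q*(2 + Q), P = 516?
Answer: -17534/13 ≈ -1348.8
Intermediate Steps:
Z(W) = 516 - W
-631224/Z(S(-8)) = -631224/(516 - (-8)*(2 - 8)) = -631224/(516 - (-8)*(-6)) = -631224/(516 - 1*48) = -631224/(516 - 48) = -631224/468 = -631224*1/468 = -17534/13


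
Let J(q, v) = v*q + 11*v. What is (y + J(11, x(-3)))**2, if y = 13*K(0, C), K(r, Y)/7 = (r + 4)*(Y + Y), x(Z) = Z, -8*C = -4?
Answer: 88804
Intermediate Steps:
C = 1/2 (C = -1/8*(-4) = 1/2 ≈ 0.50000)
J(q, v) = 11*v + q*v (J(q, v) = q*v + 11*v = 11*v + q*v)
K(r, Y) = 14*Y*(4 + r) (K(r, Y) = 7*((r + 4)*(Y + Y)) = 7*((4 + r)*(2*Y)) = 7*(2*Y*(4 + r)) = 14*Y*(4 + r))
y = 364 (y = 13*(14*(1/2)*(4 + 0)) = 13*(14*(1/2)*4) = 13*28 = 364)
(y + J(11, x(-3)))**2 = (364 - 3*(11 + 11))**2 = (364 - 3*22)**2 = (364 - 66)**2 = 298**2 = 88804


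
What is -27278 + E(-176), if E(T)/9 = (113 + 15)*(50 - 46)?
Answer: -22670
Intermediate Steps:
E(T) = 4608 (E(T) = 9*((113 + 15)*(50 - 46)) = 9*(128*4) = 9*512 = 4608)
-27278 + E(-176) = -27278 + 4608 = -22670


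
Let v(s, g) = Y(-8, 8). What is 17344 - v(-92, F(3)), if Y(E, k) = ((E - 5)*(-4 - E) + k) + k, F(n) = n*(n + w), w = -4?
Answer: 17380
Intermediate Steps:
F(n) = n*(-4 + n) (F(n) = n*(n - 4) = n*(-4 + n))
Y(E, k) = 2*k + (-5 + E)*(-4 - E) (Y(E, k) = ((-5 + E)*(-4 - E) + k) + k = (k + (-5 + E)*(-4 - E)) + k = 2*k + (-5 + E)*(-4 - E))
v(s, g) = -36 (v(s, g) = 20 - 8 - 1*(-8)² + 2*8 = 20 - 8 - 1*64 + 16 = 20 - 8 - 64 + 16 = -36)
17344 - v(-92, F(3)) = 17344 - 1*(-36) = 17344 + 36 = 17380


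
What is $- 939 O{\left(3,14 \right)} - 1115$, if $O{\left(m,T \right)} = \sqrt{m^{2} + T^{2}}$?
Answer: $-1115 - 939 \sqrt{205} \approx -14559.0$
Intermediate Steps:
$O{\left(m,T \right)} = \sqrt{T^{2} + m^{2}}$
$- 939 O{\left(3,14 \right)} - 1115 = - 939 \sqrt{14^{2} + 3^{2}} - 1115 = - 939 \sqrt{196 + 9} - 1115 = - 939 \sqrt{205} - 1115 = -1115 - 939 \sqrt{205}$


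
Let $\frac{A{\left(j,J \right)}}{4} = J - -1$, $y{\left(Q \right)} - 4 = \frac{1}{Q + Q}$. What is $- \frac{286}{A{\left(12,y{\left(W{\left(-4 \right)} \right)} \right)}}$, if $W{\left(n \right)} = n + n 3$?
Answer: $- \frac{2288}{159} \approx -14.39$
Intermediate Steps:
$W{\left(n \right)} = 4 n$ ($W{\left(n \right)} = n + 3 n = 4 n$)
$y{\left(Q \right)} = 4 + \frac{1}{2 Q}$ ($y{\left(Q \right)} = 4 + \frac{1}{Q + Q} = 4 + \frac{1}{2 Q}$)
$A{\left(j,J \right)} = 4 + 4 J$ ($A{\left(j,J \right)} = 4 \left(J - -1\right) = 4 \left(J + 1\right) = 4 \left(1 + J\right) = 4 + 4 J$)
$- \frac{286}{A{\left(12,y{\left(W{\left(-4 \right)} \right)} \right)}} = - \frac{286}{4 + 4 \left(4 + \frac{1}{2 \cdot 4 \left(-4\right)}\right)} = - \frac{286}{4 + 4 \left(4 + \frac{1}{2 \left(-16\right)}\right)} = - \frac{286}{4 + 4 \left(4 + \frac{1}{2} \left(- \frac{1}{16}\right)\right)} = - \frac{286}{4 + 4 \left(4 - \frac{1}{32}\right)} = - \frac{286}{4 + 4 \cdot \frac{127}{32}} = - \frac{286}{4 + \frac{127}{8}} = - \frac{286}{\frac{159}{8}} = \left(-286\right) \frac{8}{159} = - \frac{2288}{159}$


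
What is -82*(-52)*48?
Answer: 204672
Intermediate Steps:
-82*(-52)*48 = 4264*48 = 204672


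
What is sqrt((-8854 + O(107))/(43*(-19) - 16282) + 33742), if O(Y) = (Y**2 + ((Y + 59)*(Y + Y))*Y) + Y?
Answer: 4*sqrt(612518975882)/17099 ≈ 183.08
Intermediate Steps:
O(Y) = Y + Y**2 + 2*Y**2*(59 + Y) (O(Y) = (Y**2 + ((59 + Y)*(2*Y))*Y) + Y = (Y**2 + (2*Y*(59 + Y))*Y) + Y = (Y**2 + 2*Y**2*(59 + Y)) + Y = Y + Y**2 + 2*Y**2*(59 + Y))
sqrt((-8854 + O(107))/(43*(-19) - 16282) + 33742) = sqrt((-8854 + 107*(1 + 2*107**2 + 119*107))/(43*(-19) - 16282) + 33742) = sqrt((-8854 + 107*(1 + 2*11449 + 12733))/(-817 - 16282) + 33742) = sqrt((-8854 + 107*(1 + 22898 + 12733))/(-17099) + 33742) = sqrt((-8854 + 107*35632)*(-1/17099) + 33742) = sqrt((-8854 + 3812624)*(-1/17099) + 33742) = sqrt(3803770*(-1/17099) + 33742) = sqrt(-3803770/17099 + 33742) = sqrt(573150688/17099) = 4*sqrt(612518975882)/17099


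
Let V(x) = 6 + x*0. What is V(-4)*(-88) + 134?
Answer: -394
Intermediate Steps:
V(x) = 6 (V(x) = 6 + 0 = 6)
V(-4)*(-88) + 134 = 6*(-88) + 134 = -528 + 134 = -394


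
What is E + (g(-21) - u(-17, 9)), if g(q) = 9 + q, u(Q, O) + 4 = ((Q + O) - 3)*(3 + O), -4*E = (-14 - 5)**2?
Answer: 135/4 ≈ 33.750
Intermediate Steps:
E = -361/4 (E = -(-14 - 5)**2/4 = -1/4*(-19)**2 = -1/4*361 = -361/4 ≈ -90.250)
u(Q, O) = -4 + (3 + O)*(-3 + O + Q) (u(Q, O) = -4 + ((Q + O) - 3)*(3 + O) = -4 + ((O + Q) - 3)*(3 + O) = -4 + (-3 + O + Q)*(3 + O) = -4 + (3 + O)*(-3 + O + Q))
E + (g(-21) - u(-17, 9)) = -361/4 + ((9 - 21) - (-13 + 9**2 + 3*(-17) + 9*(-17))) = -361/4 + (-12 - (-13 + 81 - 51 - 153)) = -361/4 + (-12 - 1*(-136)) = -361/4 + (-12 + 136) = -361/4 + 124 = 135/4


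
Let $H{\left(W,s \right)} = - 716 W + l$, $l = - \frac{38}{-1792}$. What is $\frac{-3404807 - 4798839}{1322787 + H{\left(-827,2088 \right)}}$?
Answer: $- \frac{7350466816}{1715767443} \approx -4.2841$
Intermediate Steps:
$l = \frac{19}{896}$ ($l = \left(-38\right) \left(- \frac{1}{1792}\right) = \frac{19}{896} \approx 0.021205$)
$H{\left(W,s \right)} = \frac{19}{896} - 716 W$ ($H{\left(W,s \right)} = - 716 W + \frac{19}{896} = \frac{19}{896} - 716 W$)
$\frac{-3404807 - 4798839}{1322787 + H{\left(-827,2088 \right)}} = \frac{-3404807 - 4798839}{1322787 + \left(\frac{19}{896} - -592132\right)} = - \frac{8203646}{1322787 + \left(\frac{19}{896} + 592132\right)} = - \frac{8203646}{1322787 + \frac{530550291}{896}} = - \frac{8203646}{\frac{1715767443}{896}} = \left(-8203646\right) \frac{896}{1715767443} = - \frac{7350466816}{1715767443}$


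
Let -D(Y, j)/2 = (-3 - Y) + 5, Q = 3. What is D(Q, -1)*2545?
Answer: 5090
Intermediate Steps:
D(Y, j) = -4 + 2*Y (D(Y, j) = -2*((-3 - Y) + 5) = -2*(2 - Y) = -4 + 2*Y)
D(Q, -1)*2545 = (-4 + 2*3)*2545 = (-4 + 6)*2545 = 2*2545 = 5090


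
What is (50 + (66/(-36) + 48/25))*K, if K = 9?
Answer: 22539/50 ≈ 450.78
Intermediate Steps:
(50 + (66/(-36) + 48/25))*K = (50 + (66/(-36) + 48/25))*9 = (50 + (66*(-1/36) + 48*(1/25)))*9 = (50 + (-11/6 + 48/25))*9 = (50 + 13/150)*9 = (7513/150)*9 = 22539/50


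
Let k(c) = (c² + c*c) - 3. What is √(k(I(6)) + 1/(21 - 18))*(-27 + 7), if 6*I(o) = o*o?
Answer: -80*√39/3 ≈ -166.53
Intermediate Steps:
I(o) = o²/6 (I(o) = (o*o)/6 = o²/6)
k(c) = -3 + 2*c² (k(c) = (c² + c²) - 3 = 2*c² - 3 = -3 + 2*c²)
√(k(I(6)) + 1/(21 - 18))*(-27 + 7) = √((-3 + 2*((⅙)*6²)²) + 1/(21 - 18))*(-27 + 7) = √((-3 + 2*((⅙)*36)²) + 1/3)*(-20) = √((-3 + 2*6²) + ⅓)*(-20) = √((-3 + 2*36) + ⅓)*(-20) = √((-3 + 72) + ⅓)*(-20) = √(69 + ⅓)*(-20) = √(208/3)*(-20) = (4*√39/3)*(-20) = -80*√39/3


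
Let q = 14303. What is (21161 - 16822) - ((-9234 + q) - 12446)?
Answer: 11716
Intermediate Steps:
(21161 - 16822) - ((-9234 + q) - 12446) = (21161 - 16822) - ((-9234 + 14303) - 12446) = 4339 - (5069 - 12446) = 4339 - 1*(-7377) = 4339 + 7377 = 11716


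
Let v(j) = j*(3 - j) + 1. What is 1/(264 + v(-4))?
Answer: 1/237 ≈ 0.0042194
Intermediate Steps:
v(j) = 1 + j*(3 - j)
1/(264 + v(-4)) = 1/(264 + (1 - 1*(-4)² + 3*(-4))) = 1/(264 + (1 - 1*16 - 12)) = 1/(264 + (1 - 16 - 12)) = 1/(264 - 27) = 1/237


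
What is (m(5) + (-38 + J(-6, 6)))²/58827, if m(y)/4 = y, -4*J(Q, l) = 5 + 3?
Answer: 400/58827 ≈ 0.0067996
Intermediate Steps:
J(Q, l) = -2 (J(Q, l) = -(5 + 3)/4 = -¼*8 = -2)
m(y) = 4*y
(m(5) + (-38 + J(-6, 6)))²/58827 = (4*5 + (-38 - 2))²/58827 = (20 - 40)²*(1/58827) = (-20)²*(1/58827) = 400*(1/58827) = 400/58827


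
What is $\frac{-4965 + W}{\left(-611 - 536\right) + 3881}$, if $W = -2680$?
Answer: $- \frac{7645}{2734} \approx -2.7963$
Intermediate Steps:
$\frac{-4965 + W}{\left(-611 - 536\right) + 3881} = \frac{-4965 - 2680}{\left(-611 - 536\right) + 3881} = - \frac{7645}{-1147 + 3881} = - \frac{7645}{2734}$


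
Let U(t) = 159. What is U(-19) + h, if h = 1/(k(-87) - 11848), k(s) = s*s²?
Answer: 106585808/670351 ≈ 159.00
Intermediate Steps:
k(s) = s³
h = -1/670351 (h = 1/((-87)³ - 11848) = 1/(-658503 - 11848) = 1/(-670351) = -1/670351 ≈ -1.4918e-6)
U(-19) + h = 159 - 1/670351 = 106585808/670351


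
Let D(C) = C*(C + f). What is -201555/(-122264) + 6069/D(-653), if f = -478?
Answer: 1719529363/1037899096 ≈ 1.6567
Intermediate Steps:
D(C) = C*(-478 + C) (D(C) = C*(C - 478) = C*(-478 + C))
-201555/(-122264) + 6069/D(-653) = -201555/(-122264) + 6069/((-653*(-478 - 653))) = -201555*(-1/122264) + 6069/((-653*(-1131))) = 201555/122264 + 6069/738543 = 201555/122264 + 6069*(1/738543) = 201555/122264 + 2023/246181 = 1719529363/1037899096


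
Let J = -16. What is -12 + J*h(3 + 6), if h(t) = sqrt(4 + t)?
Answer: -12 - 16*sqrt(13) ≈ -69.689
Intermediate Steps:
-12 + J*h(3 + 6) = -12 - 16*sqrt(4 + (3 + 6)) = -12 - 16*sqrt(4 + 9) = -12 - 16*sqrt(13)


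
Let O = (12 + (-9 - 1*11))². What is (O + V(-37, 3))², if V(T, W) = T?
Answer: 729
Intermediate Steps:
O = 64 (O = (12 + (-9 - 11))² = (12 - 20)² = (-8)² = 64)
(O + V(-37, 3))² = (64 - 37)² = 27² = 729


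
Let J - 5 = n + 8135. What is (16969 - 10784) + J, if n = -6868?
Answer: 7457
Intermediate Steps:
J = 1272 (J = 5 + (-6868 + 8135) = 5 + 1267 = 1272)
(16969 - 10784) + J = (16969 - 10784) + 1272 = 6185 + 1272 = 7457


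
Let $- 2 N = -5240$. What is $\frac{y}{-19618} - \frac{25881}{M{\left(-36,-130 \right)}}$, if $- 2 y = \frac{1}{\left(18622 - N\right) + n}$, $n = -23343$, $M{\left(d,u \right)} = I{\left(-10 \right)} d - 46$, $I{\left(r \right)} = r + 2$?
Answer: $- \frac{3727271315299}{34851808596} \approx -106.95$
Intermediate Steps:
$I{\left(r \right)} = 2 + r$
$N = 2620$ ($N = \left(- \frac{1}{2}\right) \left(-5240\right) = 2620$)
$M{\left(d,u \right)} = -46 - 8 d$ ($M{\left(d,u \right)} = \left(2 - 10\right) d - 46 = - 8 d - 46 = -46 - 8 d$)
$y = \frac{1}{14682}$ ($y = - \frac{1}{2 \left(\left(18622 - 2620\right) - 23343\right)} = - \frac{1}{2 \left(16002 - 23343\right)} = - \frac{1}{2 \left(-7341\right)} = \left(- \frac{1}{2}\right) \left(- \frac{1}{7341}\right) = \frac{1}{14682} \approx 6.8111 \cdot 10^{-5}$)
$\frac{y}{-19618} - \frac{25881}{M{\left(-36,-130 \right)}} = \frac{1}{14682 \left(-19618\right)} - \frac{25881}{-46 - -288} = \frac{1}{14682} \left(- \frac{1}{19618}\right) - \frac{25881}{-46 + 288} = - \frac{1}{288031476} - \frac{25881}{242} = - \frac{3727271315299}{34851808596}$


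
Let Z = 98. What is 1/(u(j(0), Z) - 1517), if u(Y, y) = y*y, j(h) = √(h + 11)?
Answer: 1/8087 ≈ 0.00012366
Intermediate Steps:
j(h) = √(11 + h)
u(Y, y) = y²
1/(u(j(0), Z) - 1517) = 1/(98² - 1517) = 1/(9604 - 1517) = 1/8087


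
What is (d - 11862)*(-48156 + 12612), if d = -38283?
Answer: 1782353880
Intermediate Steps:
(d - 11862)*(-48156 + 12612) = (-38283 - 11862)*(-48156 + 12612) = -50145*(-35544) = 1782353880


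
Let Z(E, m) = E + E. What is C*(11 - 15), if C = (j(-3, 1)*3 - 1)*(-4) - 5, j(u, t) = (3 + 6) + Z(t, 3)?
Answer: 532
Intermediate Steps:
Z(E, m) = 2*E
j(u, t) = 9 + 2*t (j(u, t) = (3 + 6) + 2*t = 9 + 2*t)
C = -133 (C = ((9 + 2*1)*3 - 1)*(-4) - 5 = ((9 + 2)*3 - 1)*(-4) - 5 = (11*3 - 1)*(-4) - 5 = (33 - 1)*(-4) - 5 = 32*(-4) - 5 = -128 - 5 = -133)
C*(11 - 15) = -133*(11 - 15) = -133*(-4) = 532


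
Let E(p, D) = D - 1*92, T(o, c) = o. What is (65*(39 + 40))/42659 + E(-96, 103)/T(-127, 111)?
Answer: 182896/5417693 ≈ 0.033759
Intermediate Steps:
E(p, D) = -92 + D (E(p, D) = D - 92 = -92 + D)
(65*(39 + 40))/42659 + E(-96, 103)/T(-127, 111) = (65*(39 + 40))/42659 + (-92 + 103)/(-127) = (65*79)*(1/42659) + 11*(-1/127) = 5135*(1/42659) - 11/127 = 5135/42659 - 11/127 = 182896/5417693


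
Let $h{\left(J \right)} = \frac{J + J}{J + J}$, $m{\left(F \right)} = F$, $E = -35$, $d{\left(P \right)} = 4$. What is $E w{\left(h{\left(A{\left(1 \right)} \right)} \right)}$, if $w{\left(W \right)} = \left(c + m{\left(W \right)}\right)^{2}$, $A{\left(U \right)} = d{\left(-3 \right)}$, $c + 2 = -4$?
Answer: $-875$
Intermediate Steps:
$c = -6$ ($c = -2 - 4 = -6$)
$A{\left(U \right)} = 4$
$h{\left(J \right)} = 1$ ($h{\left(J \right)} = \frac{2 J}{2 J} = 2 J \frac{1}{2 J} = 1$)
$w{\left(W \right)} = \left(-6 + W\right)^{2}$
$E w{\left(h{\left(A{\left(1 \right)} \right)} \right)} = - 35 \left(-6 + 1\right)^{2} = - 35 \left(-5\right)^{2} = \left(-35\right) 25 = -875$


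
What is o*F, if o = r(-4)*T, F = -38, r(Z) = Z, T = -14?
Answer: -2128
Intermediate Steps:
o = 56 (o = -4*(-14) = 56)
o*F = 56*(-38) = -2128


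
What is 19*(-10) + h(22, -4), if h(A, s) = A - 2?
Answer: -170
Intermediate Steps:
h(A, s) = -2 + A
19*(-10) + h(22, -4) = 19*(-10) + (-2 + 22) = -190 + 20 = -170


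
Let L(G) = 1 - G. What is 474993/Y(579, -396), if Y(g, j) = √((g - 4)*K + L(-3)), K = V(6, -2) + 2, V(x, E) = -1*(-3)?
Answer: 474993*√2879/2879 ≈ 8852.5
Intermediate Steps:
V(x, E) = 3
K = 5 (K = 3 + 2 = 5)
Y(g, j) = √(-16 + 5*g) (Y(g, j) = √((g - 4)*5 + (1 - 1*(-3))) = √((-4 + g)*5 + (1 + 3)) = √((-20 + 5*g) + 4) = √(-16 + 5*g))
474993/Y(579, -396) = 474993/(√(-16 + 5*579)) = 474993/(√(-16 + 2895)) = 474993/(√2879) = 474993*(√2879/2879) = 474993*√2879/2879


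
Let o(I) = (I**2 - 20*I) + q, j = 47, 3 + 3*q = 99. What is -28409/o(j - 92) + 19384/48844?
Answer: -332572677/36107927 ≈ -9.2105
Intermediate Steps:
q = 32 (q = -1 + (1/3)*99 = -1 + 33 = 32)
o(I) = 32 + I**2 - 20*I (o(I) = (I**2 - 20*I) + 32 = 32 + I**2 - 20*I)
-28409/o(j - 92) + 19384/48844 = -28409/(32 + (47 - 92)**2 - 20*(47 - 92)) + 19384/48844 = -28409/(32 + (-45)**2 - 20*(-45)) + 19384*(1/48844) = -28409/(32 + 2025 + 900) + 4846/12211 = -28409/2957 + 4846/12211 = -332572677/36107927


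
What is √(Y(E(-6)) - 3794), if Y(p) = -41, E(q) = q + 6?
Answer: I*√3835 ≈ 61.927*I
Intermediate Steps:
E(q) = 6 + q
√(Y(E(-6)) - 3794) = √(-41 - 3794) = √(-3835) = I*√3835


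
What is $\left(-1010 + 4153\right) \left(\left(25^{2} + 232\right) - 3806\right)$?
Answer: $-9268707$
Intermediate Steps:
$\left(-1010 + 4153\right) \left(\left(25^{2} + 232\right) - 3806\right) = 3143 \left(\left(625 + 232\right) - 3806\right) = 3143 \left(857 - 3806\right) = 3143 \left(-2949\right) = -9268707$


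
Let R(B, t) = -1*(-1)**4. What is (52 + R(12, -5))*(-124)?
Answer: -6324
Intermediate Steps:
R(B, t) = -1 (R(B, t) = -1*1 = -1)
(52 + R(12, -5))*(-124) = (52 - 1)*(-124) = 51*(-124) = -6324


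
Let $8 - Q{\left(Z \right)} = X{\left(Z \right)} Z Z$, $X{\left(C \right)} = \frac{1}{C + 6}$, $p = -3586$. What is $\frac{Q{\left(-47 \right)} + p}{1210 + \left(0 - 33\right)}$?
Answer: $- \frac{144489}{48257} \approx -2.9942$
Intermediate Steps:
$X{\left(C \right)} = \frac{1}{6 + C}$
$Q{\left(Z \right)} = 8 - \frac{Z^{2}}{6 + Z}$ ($Q{\left(Z \right)} = 8 - \frac{Z}{6 + Z} Z = 8 - \frac{Z^{2}}{6 + Z}$)
$\frac{Q{\left(-47 \right)} + p}{1210 + \left(0 - 33\right)} = \frac{\frac{48 - \left(-47\right)^{2} + 8 \left(-47\right)}{6 - 47} - 3586}{1210 + \left(0 - 33\right)} = \frac{\frac{48 - 2209 - 376}{-41} - 3586}{1210 + \left(0 - 33\right)} = \frac{- \frac{48 - 2209 - 376}{41} - 3586}{1210 - 33} = \frac{\left(- \frac{1}{41}\right) \left(-2537\right) - 3586}{1177} = \left(\frac{2537}{41} - 3586\right) \frac{1}{1177} = \left(- \frac{144489}{41}\right) \frac{1}{1177} = - \frac{144489}{48257}$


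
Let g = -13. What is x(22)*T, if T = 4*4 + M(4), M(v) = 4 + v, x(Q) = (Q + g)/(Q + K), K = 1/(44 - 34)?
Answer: 2160/221 ≈ 9.7738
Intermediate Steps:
K = ⅒ (K = 1/10 = ⅒ ≈ 0.10000)
x(Q) = (-13 + Q)/(⅒ + Q) (x(Q) = (Q - 13)/(Q + ⅒) = (-13 + Q)/(⅒ + Q))
T = 24 (T = 4*4 + (4 + 4) = 16 + 8 = 24)
x(22)*T = (10*(-13 + 22)/(1 + 10*22))*24 = (10*9/(1 + 220))*24 = (10*9/221)*24 = (10*(1/221)*9)*24 = (90/221)*24 = 2160/221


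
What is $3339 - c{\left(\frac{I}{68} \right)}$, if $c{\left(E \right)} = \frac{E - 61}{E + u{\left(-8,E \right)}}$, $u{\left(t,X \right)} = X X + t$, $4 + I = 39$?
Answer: $\frac{37066503}{11129} \approx 3330.6$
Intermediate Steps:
$I = 35$ ($I = -4 + 39 = 35$)
$u{\left(t,X \right)} = t + X^{2}$ ($u{\left(t,X \right)} = X^{2} + t = t + X^{2}$)
$c{\left(E \right)} = \frac{-61 + E}{-8 + E + E^{2}}$ ($c{\left(E \right)} = \frac{E - 61}{E + \left(-8 + E^{2}\right)} = \frac{-61 + E}{-8 + E + E^{2}}$)
$3339 - c{\left(\frac{I}{68} \right)} = 3339 - \frac{-61 + \frac{35}{68}}{-8 + \frac{35}{68} + \left(\frac{35}{68}\right)^{2}} = 3339 - \frac{1}{-8 + \frac{35}{68} + \frac{1225}{4624}} \left(- \frac{4113}{68}\right) = 3339 - \frac{1}{- \frac{33387}{4624}} \left(- \frac{4113}{68}\right) = 3339 - \left(- \frac{4624}{33387}\right) \left(- \frac{4113}{68}\right) = 3339 - \frac{93228}{11129} = \frac{37066503}{11129}$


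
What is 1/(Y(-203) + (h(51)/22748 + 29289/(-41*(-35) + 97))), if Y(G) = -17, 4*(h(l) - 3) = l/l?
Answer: 34849936/73822239 ≈ 0.47208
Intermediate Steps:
h(l) = 13/4 (h(l) = 3 + (l/l)/4 = 3 + (¼)*1 = 3 + ¼ = 13/4)
1/(Y(-203) + (h(51)/22748 + 29289/(-41*(-35) + 97))) = 1/(-17 + ((13/4)/22748 + 29289/(-41*(-35) + 97))) = 1/(-17 + ((13/4)*(1/22748) + 29289/(1435 + 97))) = 1/(-17 + (13/90992 + 29289/1532)) = 1/(-17 + 666271151/34849936) = 1/(73822239/34849936) = 34849936/73822239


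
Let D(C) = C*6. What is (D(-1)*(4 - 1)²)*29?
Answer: -1566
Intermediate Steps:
D(C) = 6*C
(D(-1)*(4 - 1)²)*29 = ((6*(-1))*(4 - 1)²)*29 = -6*3²*29 = -6*9*29 = -54*29 = -1566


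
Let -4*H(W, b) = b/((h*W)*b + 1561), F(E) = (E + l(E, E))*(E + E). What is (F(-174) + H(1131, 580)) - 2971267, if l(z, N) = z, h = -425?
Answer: -794596768909912/278789939 ≈ -2.8502e+6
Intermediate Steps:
F(E) = 4*E² (F(E) = (E + E)*(E + E) = (2*E)*(2*E) = 4*E²)
H(W, b) = -b/(4*(1561 - 425*W*b)) (H(W, b) = -b/(4*((-425*W)*b + 1561)) = -b/(4*(-425*W*b + 1561)) = -b/(4*(1561 - 425*W*b)))
(F(-174) + H(1131, 580)) - 2971267 = (4*(-174)² + (¼)*580/(-1561 + 425*1131*580)) - 2971267 = (4*30276 + (¼)*580/(-1561 + 278791500)) - 2971267 = (121104 + (¼)*580/278789939) - 2971267 = (121104 + (¼)*580*(1/278789939)) - 2971267 = (121104 + 145/278789939) - 2971267 = 33762576772801/278789939 - 2971267 = -794596768909912/278789939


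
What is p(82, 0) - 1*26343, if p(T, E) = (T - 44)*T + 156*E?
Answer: -23227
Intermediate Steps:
p(T, E) = 156*E + T*(-44 + T) (p(T, E) = (-44 + T)*T + 156*E = T*(-44 + T) + 156*E = 156*E + T*(-44 + T))
p(82, 0) - 1*26343 = (82² - 44*82 + 156*0) - 1*26343 = (6724 - 3608 + 0) - 26343 = 3116 - 26343 = -23227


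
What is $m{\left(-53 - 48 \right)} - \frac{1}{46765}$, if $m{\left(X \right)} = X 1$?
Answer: $- \frac{4723266}{46765} \approx -101.0$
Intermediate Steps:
$m{\left(X \right)} = X$
$m{\left(-53 - 48 \right)} - \frac{1}{46765} = \left(-53 - 48\right) - \frac{1}{46765} = -101 - \frac{1}{46765} = - \frac{4723266}{46765}$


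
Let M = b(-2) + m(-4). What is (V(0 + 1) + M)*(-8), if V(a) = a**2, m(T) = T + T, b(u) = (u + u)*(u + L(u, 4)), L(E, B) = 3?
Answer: 88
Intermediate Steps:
b(u) = 2*u*(3 + u) (b(u) = (u + u)*(u + 3) = (2*u)*(3 + u) = 2*u*(3 + u))
m(T) = 2*T
M = -12 (M = 2*(-2)*(3 - 2) + 2*(-4) = 2*(-2)*1 - 8 = -4 - 8 = -12)
(V(0 + 1) + M)*(-8) = ((0 + 1)**2 - 12)*(-8) = (1**2 - 12)*(-8) = (1 - 12)*(-8) = -11*(-8) = 88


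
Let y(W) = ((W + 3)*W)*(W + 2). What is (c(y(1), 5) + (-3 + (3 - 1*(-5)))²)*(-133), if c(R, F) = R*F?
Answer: -11305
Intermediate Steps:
y(W) = W*(2 + W)*(3 + W) (y(W) = ((3 + W)*W)*(2 + W) = (W*(3 + W))*(2 + W) = W*(2 + W)*(3 + W))
c(R, F) = F*R
(c(y(1), 5) + (-3 + (3 - 1*(-5)))²)*(-133) = (5*(1*(6 + 1² + 5*1)) + (-3 + (3 - 1*(-5)))²)*(-133) = (5*(1*(6 + 1 + 5)) + (-3 + (3 + 5))²)*(-133) = (5*(1*12) + (-3 + 8)²)*(-133) = (5*12 + 5²)*(-133) = (60 + 25)*(-133) = 85*(-133) = -11305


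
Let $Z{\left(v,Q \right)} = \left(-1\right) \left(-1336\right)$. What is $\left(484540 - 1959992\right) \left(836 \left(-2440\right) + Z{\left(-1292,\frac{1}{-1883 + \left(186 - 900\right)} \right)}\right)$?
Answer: $3007714803808$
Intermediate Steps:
$Z{\left(v,Q \right)} = 1336$
$\left(484540 - 1959992\right) \left(836 \left(-2440\right) + Z{\left(-1292,\frac{1}{-1883 + \left(186 - 900\right)} \right)}\right) = \left(484540 - 1959992\right) \left(836 \left(-2440\right) + 1336\right) = - 1475452 \left(-2039840 + 1336\right) = \left(-1475452\right) \left(-2038504\right) = 3007714803808$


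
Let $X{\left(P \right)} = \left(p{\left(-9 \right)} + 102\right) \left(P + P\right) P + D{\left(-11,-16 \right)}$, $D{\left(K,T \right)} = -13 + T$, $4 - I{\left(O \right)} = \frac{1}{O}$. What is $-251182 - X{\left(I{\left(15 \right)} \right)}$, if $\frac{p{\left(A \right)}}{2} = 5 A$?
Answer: $- \frac{18864323}{75} \approx -2.5152 \cdot 10^{5}$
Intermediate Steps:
$p{\left(A \right)} = 10 A$ ($p{\left(A \right)} = 2 \cdot 5 A = 10 A$)
$I{\left(O \right)} = 4 - \frac{1}{O}$
$X{\left(P \right)} = -29 + 24 P^{2}$ ($X{\left(P \right)} = \left(10 \left(-9\right) + 102\right) \left(P + P\right) P - 29 = \left(-90 + 102\right) 2 P P - 29 = 12 \cdot 2 P P - 29 = 24 P P - 29 = 24 P^{2} - 29 = -29 + 24 P^{2}$)
$-251182 - X{\left(I{\left(15 \right)} \right)} = -251182 - \left(-29 + 24 \left(4 - \frac{1}{15}\right)^{2}\right) = -251182 - \left(-29 + 24 \left(\frac{59}{15}\right)^{2}\right) = -251182 - \left(-29 + 24 \cdot \frac{3481}{225}\right) = -251182 - \left(-29 + \frac{27848}{75}\right) = -251182 - \frac{25673}{75} = - \frac{18864323}{75}$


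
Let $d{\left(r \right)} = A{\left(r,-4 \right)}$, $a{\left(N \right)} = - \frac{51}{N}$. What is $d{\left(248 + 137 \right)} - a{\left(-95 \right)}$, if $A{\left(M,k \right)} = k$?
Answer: $- \frac{431}{95} \approx -4.5368$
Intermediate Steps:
$d{\left(r \right)} = -4$
$d{\left(248 + 137 \right)} - a{\left(-95 \right)} = -4 - - \frac{51}{-95} = -4 - \left(-51\right) \left(- \frac{1}{95}\right) = -4 - \frac{51}{95} = - \frac{431}{95}$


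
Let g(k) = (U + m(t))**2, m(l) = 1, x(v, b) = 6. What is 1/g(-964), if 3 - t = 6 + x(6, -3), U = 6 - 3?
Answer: 1/16 ≈ 0.062500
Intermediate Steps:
U = 3
t = -9 (t = 3 - (6 + 6) = 3 - 1*12 = 3 - 12 = -9)
g(k) = 16 (g(k) = (3 + 1)**2 = 4**2 = 16)
1/g(-964) = 1/16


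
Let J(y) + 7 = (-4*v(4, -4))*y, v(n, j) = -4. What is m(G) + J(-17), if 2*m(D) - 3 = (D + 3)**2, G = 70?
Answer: 2387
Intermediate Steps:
J(y) = -7 + 16*y (J(y) = -7 + (-4*(-4))*y = -7 + 16*y)
m(D) = 3/2 + (3 + D)**2/2 (m(D) = 3/2 + (D + 3)**2/2 = 3/2 + (3 + D)**2/2)
m(G) + J(-17) = (3/2 + (3 + 70)**2/2) + (-7 + 16*(-17)) = (3/2 + (1/2)*73**2) + (-7 - 272) = (3/2 + (1/2)*5329) - 279 = (3/2 + 5329/2) - 279 = 2666 - 279 = 2387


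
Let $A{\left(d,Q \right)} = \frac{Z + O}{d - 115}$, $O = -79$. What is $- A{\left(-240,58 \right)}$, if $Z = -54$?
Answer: $- \frac{133}{355} \approx -0.37465$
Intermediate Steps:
$A{\left(d,Q \right)} = - \frac{133}{-115 + d}$ ($A{\left(d,Q \right)} = \frac{-54 - 79}{d - 115} = - \frac{133}{-115 + d}$)
$- A{\left(-240,58 \right)} = - \frac{-133}{-115 - 240} = - \frac{-133}{-355} = - \frac{\left(-133\right) \left(-1\right)}{355} = \left(-1\right) \frac{133}{355} = - \frac{133}{355}$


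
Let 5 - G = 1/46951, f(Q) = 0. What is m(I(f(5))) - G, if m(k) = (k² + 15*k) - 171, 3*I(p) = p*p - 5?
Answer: -83760575/422559 ≈ -198.22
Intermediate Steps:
I(p) = -5/3 + p²/3 (I(p) = (p*p - 5)/3 = (p² - 5)/3 = (-5 + p²)/3 = -5/3 + p²/3)
m(k) = -171 + k² + 15*k
G = 234754/46951 (G = 5 - 1/46951 = 234754/46951 ≈ 5.0000)
m(I(f(5))) - G = (-171 + (-5/3 + (⅓)*0²)² + 15*(-5/3 + (⅓)*0²)) - 1*234754/46951 = (-171 + (-5/3 + (⅓)*0)² + 15*(-5/3 + (⅓)*0)) - 234754/46951 = (-171 + (-5/3 + 0)² + 15*(-5/3 + 0)) - 234754/46951 = (-171 + (-5/3)² + 15*(-5/3)) - 234754/46951 = (-171 + 25/9 - 25) - 234754/46951 = -1739/9 - 234754/46951 = -83760575/422559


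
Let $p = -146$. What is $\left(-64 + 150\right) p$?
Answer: $-12556$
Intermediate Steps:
$\left(-64 + 150\right) p = \left(-64 + 150\right) \left(-146\right) = 86 \left(-146\right) = -12556$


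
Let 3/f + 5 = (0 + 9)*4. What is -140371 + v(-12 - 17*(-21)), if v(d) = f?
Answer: -4351498/31 ≈ -1.4037e+5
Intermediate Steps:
f = 3/31 (f = 3/(-5 + (0 + 9)*4) = 3/(-5 + 9*4) = 3/(-5 + 36) = 3/31 ≈ 0.096774)
v(d) = 3/31
-140371 + v(-12 - 17*(-21)) = -140371 + 3/31 = -4351498/31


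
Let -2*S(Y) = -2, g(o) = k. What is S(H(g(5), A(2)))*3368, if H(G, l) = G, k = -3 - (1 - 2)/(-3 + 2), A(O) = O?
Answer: 3368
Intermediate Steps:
k = -4 (k = -3 - (-1)/(-1) = -3 - (-1)*(-1) = -3 - 1*1 = -3 - 1 = -4)
g(o) = -4
S(Y) = 1 (S(Y) = -½*(-2) = 1)
S(H(g(5), A(2)))*3368 = 1*3368 = 3368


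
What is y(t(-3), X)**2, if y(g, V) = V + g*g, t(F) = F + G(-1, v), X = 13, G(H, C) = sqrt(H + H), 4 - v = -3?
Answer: 328 - 240*I*sqrt(2) ≈ 328.0 - 339.41*I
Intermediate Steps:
v = 7 (v = 4 - 1*(-3) = 4 + 3 = 7)
G(H, C) = sqrt(2)*sqrt(H) (G(H, C) = sqrt(2*H) = sqrt(2)*sqrt(H))
t(F) = F + I*sqrt(2) (t(F) = F + sqrt(2)*sqrt(-1) = F + sqrt(2)*I = F + I*sqrt(2))
y(g, V) = V + g**2
y(t(-3), X)**2 = (13 + (-3 + I*sqrt(2))**2)**2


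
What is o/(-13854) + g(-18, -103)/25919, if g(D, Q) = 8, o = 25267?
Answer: -654784541/359081826 ≈ -1.8235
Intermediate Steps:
o/(-13854) + g(-18, -103)/25919 = 25267/(-13854) + 8/25919 = 25267*(-1/13854) + 8*(1/25919) = -25267/13854 + 8/25919 = -654784541/359081826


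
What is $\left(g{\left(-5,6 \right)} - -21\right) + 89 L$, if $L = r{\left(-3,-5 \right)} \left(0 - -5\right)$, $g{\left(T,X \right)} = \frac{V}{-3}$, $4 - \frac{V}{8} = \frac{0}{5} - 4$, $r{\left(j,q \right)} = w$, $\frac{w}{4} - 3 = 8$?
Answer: $\frac{58739}{3} \approx 19580.0$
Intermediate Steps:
$w = 44$ ($w = 12 + 4 \cdot 8 = 12 + 32 = 44$)
$r{\left(j,q \right)} = 44$
$V = 64$ ($V = 32 - 8 \left(\frac{0}{5} - 4\right) = 32 - 8 \left(0 \cdot \frac{1}{5} - 4\right) = 32 - 8 \left(0 - 4\right) = 32 - -32 = 32 + 32 = 64$)
$g{\left(T,X \right)} = - \frac{64}{3}$ ($g{\left(T,X \right)} = \frac{64}{-3} = 64 \left(- \frac{1}{3}\right) = - \frac{64}{3}$)
$L = 220$ ($L = 44 \left(0 - -5\right) = 44 \left(0 + 5\right) = 44 \cdot 5 = 220$)
$\left(g{\left(-5,6 \right)} - -21\right) + 89 L = \left(- \frac{64}{3} - -21\right) + 89 \cdot 220 = \left(- \frac{64}{3} + 21\right) + 19580 = - \frac{1}{3} + 19580 = \frac{58739}{3}$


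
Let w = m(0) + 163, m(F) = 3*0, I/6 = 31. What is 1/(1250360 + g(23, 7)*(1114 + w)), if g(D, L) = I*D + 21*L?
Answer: 1/6901085 ≈ 1.4490e-7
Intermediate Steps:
I = 186 (I = 6*31 = 186)
m(F) = 0
g(D, L) = 21*L + 186*D (g(D, L) = 186*D + 21*L = 21*L + 186*D)
w = 163 (w = 0 + 163 = 163)
1/(1250360 + g(23, 7)*(1114 + w)) = 1/(1250360 + (21*7 + 186*23)*(1114 + 163)) = 1/(1250360 + (147 + 4278)*1277) = 1/(1250360 + 4425*1277) = 1/(1250360 + 5650725) = 1/6901085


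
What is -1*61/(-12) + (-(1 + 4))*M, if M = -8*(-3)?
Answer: -1379/12 ≈ -114.92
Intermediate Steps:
M = 24
-1*61/(-12) + (-(1 + 4))*M = -1*61/(-12) - (1 + 4)*24 = -61*(-1/12) - 1*5*24 = 61/12 - 5*24 = 61/12 - 120 = -1379/12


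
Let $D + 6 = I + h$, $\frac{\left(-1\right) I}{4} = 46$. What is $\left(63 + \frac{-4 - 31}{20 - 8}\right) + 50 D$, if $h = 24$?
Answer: $- \frac{98879}{12} \approx -8239.9$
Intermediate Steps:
$I = -184$ ($I = \left(-4\right) 46 = -184$)
$D = -166$ ($D = -6 + \left(-184 + 24\right) = -6 - 160 = -166$)
$\left(63 + \frac{-4 - 31}{20 - 8}\right) + 50 D = \left(63 + \frac{-4 - 31}{20 - 8}\right) + 50 \left(-166\right) = \left(63 - \frac{35}{12}\right) - 8300 = \frac{721}{12} - 8300 = - \frac{98879}{12}$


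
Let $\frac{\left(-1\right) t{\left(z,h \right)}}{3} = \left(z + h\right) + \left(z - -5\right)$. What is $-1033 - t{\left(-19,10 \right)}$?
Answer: $-1102$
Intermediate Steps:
$t{\left(z,h \right)} = -15 - 6 z - 3 h$ ($t{\left(z,h \right)} = - 3 \left(\left(z + h\right) + \left(z - -5\right)\right) = - 3 \left(\left(h + z\right) + \left(z + 5\right)\right) = - 3 \left(\left(h + z\right) + \left(5 + z\right)\right) = - 3 \left(5 + h + 2 z\right) = -15 - 6 z - 3 h$)
$-1033 - t{\left(-19,10 \right)} = -1033 - \left(-15 - -114 - 30\right) = -1033 - \left(-15 + 114 - 30\right) = -1033 - 69 = -1102$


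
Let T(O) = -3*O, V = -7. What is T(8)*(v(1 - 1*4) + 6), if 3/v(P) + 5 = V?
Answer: -138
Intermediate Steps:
v(P) = -¼ (v(P) = 3/(-5 - 7) = 3/(-12) = 3*(-1/12) = -¼)
T(8)*(v(1 - 1*4) + 6) = (-3*8)*(-¼ + 6) = -24*23/4 = -138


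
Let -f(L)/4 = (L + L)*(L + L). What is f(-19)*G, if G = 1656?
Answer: -9565056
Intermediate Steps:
f(L) = -16*L² (f(L) = -4*(L + L)*(L + L) = -4*2*L*2*L = -16*L²)
f(-19)*G = -16*(-19)²*1656 = -16*361*1656 = -5776*1656 = -9565056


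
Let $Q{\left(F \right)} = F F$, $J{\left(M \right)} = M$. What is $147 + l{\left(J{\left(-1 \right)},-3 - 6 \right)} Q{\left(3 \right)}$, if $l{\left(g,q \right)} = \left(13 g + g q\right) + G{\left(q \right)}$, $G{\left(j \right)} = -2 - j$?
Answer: $174$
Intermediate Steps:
$Q{\left(F \right)} = F^{2}$
$l{\left(g,q \right)} = -2 - q + 13 g + g q$ ($l{\left(g,q \right)} = \left(13 g + g q\right) - \left(2 + q\right) = -2 - q + 13 g + g q$)
$147 + l{\left(J{\left(-1 \right)},-3 - 6 \right)} Q{\left(3 \right)} = 147 + \left(-2 - \left(-3 - 6\right) + 13 \left(-1\right) - \left(-3 - 6\right)\right) 3^{2} = 147 + \left(-2 - \left(-3 - 6\right) - 13 - \left(-3 - 6\right)\right) 9 = 147 + \left(-2 - -9 - 13 - -9\right) 9 = 147 + \left(-2 + 9 - 13 + 9\right) 9 = 147 + 3 \cdot 9 = 147 + 27 = 174$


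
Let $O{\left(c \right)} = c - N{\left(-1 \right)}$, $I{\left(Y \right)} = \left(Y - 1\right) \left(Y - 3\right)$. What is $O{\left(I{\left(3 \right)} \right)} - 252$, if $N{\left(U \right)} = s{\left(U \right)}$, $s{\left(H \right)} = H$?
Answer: $-251$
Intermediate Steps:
$N{\left(U \right)} = U$
$I{\left(Y \right)} = \left(-1 + Y\right) \left(-3 + Y\right)$
$O{\left(c \right)} = 1 + c$ ($O{\left(c \right)} = c - -1 = c + 1 = 1 + c$)
$O{\left(I{\left(3 \right)} \right)} - 252 = \left(1 + \left(3 + 3^{2} - 12\right)\right) - 252 = \left(1 + \left(3 + 9 - 12\right)\right) - 252 = \left(1 + 0\right) - 252 = 1 - 252 = -251$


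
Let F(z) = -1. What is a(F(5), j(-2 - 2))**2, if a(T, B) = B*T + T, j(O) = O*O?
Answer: 289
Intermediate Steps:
j(O) = O**2
a(T, B) = T + B*T
a(F(5), j(-2 - 2))**2 = (-(1 + (-2 - 2)**2))**2 = (-(1 + (-4)**2))**2 = (-(1 + 16))**2 = (-1*17)**2 = (-17)**2 = 289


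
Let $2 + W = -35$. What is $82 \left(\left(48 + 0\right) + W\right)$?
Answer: $902$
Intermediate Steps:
$W = -37$ ($W = -2 - 35 = -37$)
$82 \left(\left(48 + 0\right) + W\right) = 82 \left(\left(48 + 0\right) - 37\right) = 82 \left(48 - 37\right) = 82 \cdot 11 = 902$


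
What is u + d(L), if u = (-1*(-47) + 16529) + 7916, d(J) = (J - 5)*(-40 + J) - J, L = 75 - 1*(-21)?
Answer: 29492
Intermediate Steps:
L = 96 (L = 75 + 21 = 96)
d(J) = -J + (-40 + J)*(-5 + J) (d(J) = (-5 + J)*(-40 + J) - J = (-40 + J)*(-5 + J) - J = -J + (-40 + J)*(-5 + J))
u = 24492 (u = (47 + 16529) + 7916 = 16576 + 7916 = 24492)
u + d(L) = 24492 + (200 + 96² - 46*96) = 24492 + (200 + 9216 - 4416) = 24492 + 5000 = 29492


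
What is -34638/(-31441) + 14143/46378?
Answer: 89178749/63398726 ≈ 1.4066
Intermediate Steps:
-34638/(-31441) + 14143/46378 = -34638*(-1/31441) + 14143*(1/46378) = 1506/1367 + 14143/46378 = 89178749/63398726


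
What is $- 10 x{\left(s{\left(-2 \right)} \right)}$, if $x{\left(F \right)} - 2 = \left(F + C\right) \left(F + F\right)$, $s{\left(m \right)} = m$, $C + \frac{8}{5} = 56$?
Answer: $2076$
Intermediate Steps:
$C = \frac{272}{5}$ ($C = - \frac{8}{5} + 56 = \frac{272}{5} \approx 54.4$)
$x{\left(F \right)} = 2 + 2 F \left(\frac{272}{5} + F\right)$ ($x{\left(F \right)} = 2 + \left(F + \frac{272}{5}\right) \left(F + F\right) = 2 + \left(\frac{272}{5} + F\right) 2 F = 2 + 2 F \left(\frac{272}{5} + F\right)$)
$- 10 x{\left(s{\left(-2 \right)} \right)} = - 10 \left(2 + 2 \left(-2\right)^{2} + \frac{544}{5} \left(-2\right)\right) = - 10 \left(2 + 2 \cdot 4 - \frac{1088}{5}\right) = - 10 \left(2 + 8 - \frac{1088}{5}\right) = \left(-10\right) \left(- \frac{1038}{5}\right) = 2076$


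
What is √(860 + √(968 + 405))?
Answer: √(860 + √1373) ≈ 29.951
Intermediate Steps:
√(860 + √(968 + 405)) = √(860 + √1373)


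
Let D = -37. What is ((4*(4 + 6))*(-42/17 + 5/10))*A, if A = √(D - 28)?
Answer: -1340*I*√65/17 ≈ -635.5*I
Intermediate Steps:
A = I*√65 (A = √(-37 - 28) = √(-65) = I*√65 ≈ 8.0623*I)
((4*(4 + 6))*(-42/17 + 5/10))*A = ((4*(4 + 6))*(-42/17 + 5/10))*(I*√65) = ((4*10)*(-42*1/17 + 5*(⅒)))*(I*√65) = (40*(-42/17 + ½))*(I*√65) = (40*(-67/34))*(I*√65) = -1340*I*√65/17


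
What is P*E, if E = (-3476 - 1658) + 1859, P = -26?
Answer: 85150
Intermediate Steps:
E = -3275 (E = -5134 + 1859 = -3275)
P*E = -26*(-3275) = 85150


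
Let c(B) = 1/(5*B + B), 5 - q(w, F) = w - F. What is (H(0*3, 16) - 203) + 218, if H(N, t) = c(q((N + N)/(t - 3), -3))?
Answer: 181/12 ≈ 15.083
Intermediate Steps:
q(w, F) = 5 + F - w (q(w, F) = 5 - (w - F) = 5 + (F - w) = 5 + F - w)
c(B) = 1/(6*B)
H(N, t) = 1/(6*(2 - 2*N/(-3 + t))) (H(N, t) = 1/(6*(5 - 3 - (N + N)/(t - 3))) = 1/(6*(5 - 3 - 2*N/(-3 + t))) = 1/(6*(2 - 2*N/(-3 + t))))
(H(0*3, 16) - 203) + 218 = ((3 - 1*16)/(12*(3 + 0*3 - 1*16)) - 203) + 218 = ((3 - 16)/(12*(3 + 0 - 16)) - 203) + 218 = ((1/12)*(-13)/(-13) - 203) + 218 = ((1/12)*(-1/13)*(-13) - 203) + 218 = (1/12 - 203) + 218 = -2435/12 + 218 = 181/12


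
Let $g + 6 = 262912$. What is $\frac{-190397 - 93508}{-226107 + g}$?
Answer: $- \frac{283905}{36799} \approx -7.715$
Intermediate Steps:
$g = 262906$ ($g = -6 + 262912 = 262906$)
$\frac{-190397 - 93508}{-226107 + g} = \frac{-190397 - 93508}{-226107 + 262906} = - \frac{283905}{36799}$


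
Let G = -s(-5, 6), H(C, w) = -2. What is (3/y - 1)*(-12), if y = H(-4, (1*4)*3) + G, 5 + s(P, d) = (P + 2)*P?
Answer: 15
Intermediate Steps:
s(P, d) = -5 + P*(2 + P) (s(P, d) = -5 + (P + 2)*P = -5 + (2 + P)*P = -5 + P*(2 + P))
G = -10 (G = -(-5 + (-5)² + 2*(-5)) = -(-5 + 25 - 10) = -1*10 = -10)
y = -12 (y = -2 - 10 = -12)
(3/y - 1)*(-12) = (3/(-12) - 1)*(-12) = (3*(-1/12) - 1)*(-12) = (-¼ - 1)*(-12) = -5/4*(-12) = 15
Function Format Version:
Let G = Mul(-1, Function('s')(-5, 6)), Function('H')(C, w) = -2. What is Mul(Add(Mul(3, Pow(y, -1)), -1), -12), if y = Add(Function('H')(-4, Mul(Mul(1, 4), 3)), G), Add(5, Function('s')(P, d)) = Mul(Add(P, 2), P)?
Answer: 15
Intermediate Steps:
Function('s')(P, d) = Add(-5, Mul(P, Add(2, P))) (Function('s')(P, d) = Add(-5, Mul(Add(P, 2), P)) = Add(-5, Mul(Add(2, P), P)) = Add(-5, Mul(P, Add(2, P))))
G = -10 (G = Mul(-1, Add(-5, Pow(-5, 2), Mul(2, -5))) = Mul(-1, Add(-5, 25, -10)) = Mul(-1, 10) = -10)
y = -12 (y = Add(-2, -10) = -12)
Mul(Add(Mul(3, Pow(y, -1)), -1), -12) = Mul(Add(Mul(3, Pow(-12, -1)), -1), -12) = Mul(Add(Mul(3, Rational(-1, 12)), -1), -12) = Mul(Add(Rational(-1, 4), -1), -12) = Mul(Rational(-5, 4), -12) = 15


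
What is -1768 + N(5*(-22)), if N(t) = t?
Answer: -1878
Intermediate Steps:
-1768 + N(5*(-22)) = -1768 + 5*(-22) = -1768 - 110 = -1878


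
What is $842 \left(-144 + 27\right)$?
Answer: $-98514$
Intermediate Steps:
$842 \left(-144 + 27\right) = 842 \left(-117\right) = -98514$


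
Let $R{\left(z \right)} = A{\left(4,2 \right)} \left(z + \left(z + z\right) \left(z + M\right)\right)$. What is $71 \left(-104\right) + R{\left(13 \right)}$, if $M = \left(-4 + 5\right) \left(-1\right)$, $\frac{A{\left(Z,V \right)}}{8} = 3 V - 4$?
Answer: $-2184$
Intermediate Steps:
$A{\left(Z,V \right)} = -32 + 24 V$ ($A{\left(Z,V \right)} = 8 \left(3 V - 4\right) = 8 \left(-4 + 3 V\right) = -32 + 24 V$)
$M = -1$ ($M = 1 \left(-1\right) = -1$)
$R{\left(z \right)} = 16 z + 32 z \left(-1 + z\right)$ ($R{\left(z \right)} = \left(-32 + 24 \cdot 2\right) \left(z + \left(z + z\right) \left(z - 1\right)\right) = \left(-32 + 48\right) \left(z + 2 z \left(-1 + z\right)\right) = 16 \left(z + 2 z \left(-1 + z\right)\right) = 16 z + 32 z \left(-1 + z\right)$)
$71 \left(-104\right) + R{\left(13 \right)} = 71 \left(-104\right) + 16 \cdot 13 \left(-1 + 2 \cdot 13\right) = -7384 + 16 \cdot 13 \left(-1 + 26\right) = -7384 + 16 \cdot 13 \cdot 25 = -7384 + 5200 = -2184$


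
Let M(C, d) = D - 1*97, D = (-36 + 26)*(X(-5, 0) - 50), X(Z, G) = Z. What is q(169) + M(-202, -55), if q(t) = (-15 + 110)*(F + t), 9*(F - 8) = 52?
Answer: 160352/9 ≈ 17817.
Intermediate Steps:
F = 124/9 (F = 8 + (⅑)*52 = 8 + 52/9 = 124/9 ≈ 13.778)
D = 550 (D = (-36 + 26)*(-5 - 50) = -10*(-55) = 550)
q(t) = 11780/9 + 95*t (q(t) = (-15 + 110)*(124/9 + t) = 95*(124/9 + t) = 11780/9 + 95*t)
M(C, d) = 453 (M(C, d) = 550 - 1*97 = 550 - 97 = 453)
q(169) + M(-202, -55) = (11780/9 + 95*169) + 453 = (11780/9 + 16055) + 453 = 156275/9 + 453 = 160352/9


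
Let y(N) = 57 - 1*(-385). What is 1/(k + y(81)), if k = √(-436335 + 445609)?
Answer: 221/93045 - √9274/186090 ≈ 0.0018577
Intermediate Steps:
y(N) = 442 (y(N) = 57 + 385 = 442)
k = √9274 ≈ 96.302
1/(k + y(81)) = 1/(√9274 + 442) = 1/(442 + √9274)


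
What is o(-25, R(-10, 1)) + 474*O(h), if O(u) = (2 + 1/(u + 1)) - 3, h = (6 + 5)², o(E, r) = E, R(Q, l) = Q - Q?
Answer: -30202/61 ≈ -495.11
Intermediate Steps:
R(Q, l) = 0
h = 121 (h = 11² = 121)
O(u) = -1 + 1/(1 + u) (O(u) = (2 + 1/(1 + u)) - 3 = -1 + 1/(1 + u))
o(-25, R(-10, 1)) + 474*O(h) = -25 + 474*(-1*121/(1 + 121)) = -25 + 474*(-1*121/122) = -25 + 474*(-1*121*1/122) = -25 + 474*(-121/122) = -25 - 28677/61 = -30202/61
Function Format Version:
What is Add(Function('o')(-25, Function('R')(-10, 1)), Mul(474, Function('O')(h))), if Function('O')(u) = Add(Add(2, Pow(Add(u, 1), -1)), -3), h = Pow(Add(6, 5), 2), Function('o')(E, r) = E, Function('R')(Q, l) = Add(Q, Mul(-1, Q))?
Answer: Rational(-30202, 61) ≈ -495.11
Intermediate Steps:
Function('R')(Q, l) = 0
h = 121 (h = Pow(11, 2) = 121)
Function('O')(u) = Add(-1, Pow(Add(1, u), -1)) (Function('O')(u) = Add(Add(2, Pow(Add(1, u), -1)), -3) = Add(-1, Pow(Add(1, u), -1)))
Add(Function('o')(-25, Function('R')(-10, 1)), Mul(474, Function('O')(h))) = Add(-25, Mul(474, Mul(-1, 121, Pow(Add(1, 121), -1)))) = Add(-25, Mul(474, Mul(-1, 121, Pow(122, -1)))) = Add(-25, Mul(474, Mul(-1, 121, Rational(1, 122)))) = Add(-25, Mul(474, Rational(-121, 122))) = Add(-25, Rational(-28677, 61)) = Rational(-30202, 61)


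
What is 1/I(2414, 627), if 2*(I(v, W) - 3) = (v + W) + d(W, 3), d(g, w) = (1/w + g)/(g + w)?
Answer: 945/1440178 ≈ 0.00065617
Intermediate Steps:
d(g, w) = (g + 1/w)/(g + w)
I(v, W) = 3 + W/2 + v/2 + (1 + 3*W)/(6*(3 + W)) (I(v, W) = 3 + ((v + W) + (1 + W*3)/(3*(W + 3)))/2 = 3 + ((W + v) + (1 + 3*W)/(3*(3 + W)))/2 = 3 + (W + v + (1 + 3*W)/(3*(3 + W)))/2 = 3 + (W/2 + v/2 + (1 + 3*W)/(6*(3 + W))) = 3 + W/2 + v/2 + (1 + 3*W)/(6*(3 + W)))
1/I(2414, 627) = 1/((1 + 3*627 + 3*(3 + 627)*(6 + 627 + 2414))/(6*(3 + 627))) = 1/((⅙)*(1 + 1881 + 3*630*3047)/630) = 1/((⅙)*(1/630)*(1 + 1881 + 5758830)) = 1/((⅙)*(1/630)*5760712) = 1/(1440178/945) = 945/1440178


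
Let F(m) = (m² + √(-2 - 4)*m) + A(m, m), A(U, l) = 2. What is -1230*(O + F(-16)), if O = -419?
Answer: 198030 + 19680*I*√6 ≈ 1.9803e+5 + 48206.0*I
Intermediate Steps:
F(m) = 2 + m² + I*m*√6 (F(m) = (m² + √(-2 - 4)*m) + 2 = (m² + √(-6)*m) + 2 = (m² + (I*√6)*m) + 2 = (m² + I*m*√6) + 2 = 2 + m² + I*m*√6)
-1230*(O + F(-16)) = -1230*(-419 + (2 + (-16)² + I*(-16)*√6)) = -1230*(-419 + (2 + 256 - 16*I*√6)) = -1230*(-419 + (258 - 16*I*√6)) = -1230*(-161 - 16*I*√6) = 198030 + 19680*I*√6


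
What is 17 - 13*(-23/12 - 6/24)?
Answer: 271/6 ≈ 45.167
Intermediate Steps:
17 - 13*(-23/12 - 6/24) = 17 - 13*(-23*1/12 - 6*1/24) = 17 - 13*(-23/12 - ¼) = 17 - 13*(-13/6) = 17 + 169/6 = 271/6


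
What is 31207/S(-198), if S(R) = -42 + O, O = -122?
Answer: -31207/164 ≈ -190.29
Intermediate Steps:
S(R) = -164 (S(R) = -42 - 122 = -164)
31207/S(-198) = 31207/(-164) = 31207*(-1/164) = -31207/164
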